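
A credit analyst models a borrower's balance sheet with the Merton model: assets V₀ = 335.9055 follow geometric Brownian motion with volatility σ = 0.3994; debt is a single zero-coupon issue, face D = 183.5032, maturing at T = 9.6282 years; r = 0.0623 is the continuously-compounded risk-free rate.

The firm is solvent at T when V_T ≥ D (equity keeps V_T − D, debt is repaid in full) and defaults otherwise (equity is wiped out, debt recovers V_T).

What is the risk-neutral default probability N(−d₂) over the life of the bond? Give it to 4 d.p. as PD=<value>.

PD=0.3623

d₁ = [ln(V₀/D) + (r + σ²/2)T] / (σ√T)
   = [ln(335.9055/183.5032) + (0.0623 + 0.5·0.3994²)·9.6282] / (0.3994·√9.6282)
   = [0.604598 + 1.367784] / 1.239312 = 1.591514
d₂ = d₁ − σ√T = 1.591514 − 1.239312 = 0.352202
risk-neutral PD = N(−d₂) = N(-0.352202) = 0.362344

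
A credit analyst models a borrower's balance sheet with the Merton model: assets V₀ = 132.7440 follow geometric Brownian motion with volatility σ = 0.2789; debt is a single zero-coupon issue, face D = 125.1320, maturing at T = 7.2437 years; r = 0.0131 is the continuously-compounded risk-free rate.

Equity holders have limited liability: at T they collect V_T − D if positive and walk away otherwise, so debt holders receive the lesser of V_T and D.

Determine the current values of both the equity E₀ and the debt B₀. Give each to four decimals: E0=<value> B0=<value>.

E0=46.2563 B0=86.4877

d₁ = [ln(V₀/D) + (r + σ²/2)T] / (σ√T)
   = [ln(132.7440/125.1320) + (0.0131 + 0.5·0.2789²)·7.2437] / (0.2789·√7.2437)
   = [0.059053 + 0.376619] / 0.750635 = 0.580405
d₂ = d₁ − σ√T = 0.580405 − 0.750635 = -0.170230
N(d₁) = 0.719179,  N(d₂) = 0.432415,  e^(−rT) = 0.909471
E₀ = V₀·N(d₁) − D·e^(−rT)·N(d₂)
   = 132.7440·0.719179 − 125.1320·0.909471·0.432415 = 46.256256
B₀ = V₀ − E₀ = 132.7440 − 46.256256 = 86.487744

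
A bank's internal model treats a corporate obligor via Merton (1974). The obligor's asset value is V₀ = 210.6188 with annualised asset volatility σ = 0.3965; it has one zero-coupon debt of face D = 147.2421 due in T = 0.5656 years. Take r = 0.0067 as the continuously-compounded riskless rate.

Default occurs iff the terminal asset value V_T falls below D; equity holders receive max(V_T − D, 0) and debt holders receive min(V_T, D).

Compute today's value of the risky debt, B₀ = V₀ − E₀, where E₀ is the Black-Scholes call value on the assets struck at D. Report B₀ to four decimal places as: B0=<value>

B0=143.8447

d₁ = [ln(V₀/D) + (r + σ²/2)T] / (σ√T)
   = [ln(210.6188/147.2421) + (0.0067 + 0.5·0.3965²)·0.5656] / (0.3965·√0.5656)
   = [0.357972 + 0.048249] / 0.298193 = 1.362273
d₂ = d₁ − σ√T = 1.362273 − 0.298193 = 1.064080
N(d₁) = 0.913444,  N(d₂) = 0.856354,  e^(−rT) = 0.996218
E₀ = V₀·N(d₁) − D·e^(−rT)·N(d₂)
   = 210.6188·0.913444 − 147.2421·0.996218·0.856354 = 66.774110
B₀ = V₀ − E₀ = 210.6188 − 66.774110 = 143.844690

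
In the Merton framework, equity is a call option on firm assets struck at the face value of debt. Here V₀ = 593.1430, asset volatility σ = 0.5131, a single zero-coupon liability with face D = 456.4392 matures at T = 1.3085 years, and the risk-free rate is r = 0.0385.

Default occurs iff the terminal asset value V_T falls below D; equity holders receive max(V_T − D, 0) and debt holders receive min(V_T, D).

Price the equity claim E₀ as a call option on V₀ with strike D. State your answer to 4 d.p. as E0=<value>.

E0=213.8934

d₁ = [ln(V₀/D) + (r + σ²/2)T] / (σ√T)
   = [ln(593.1430/456.4392) + (0.0385 + 0.5·0.5131²)·1.3085] / (0.5131·√1.3085)
   = [0.261980 + 0.222623] / 0.586933 = 0.825652
d₂ = d₁ − σ√T = 0.825652 − 0.586933 = 0.238718
N(d₁) = 0.795499,  N(d₂) = 0.594338,  e^(−rT) = 0.950871
E₀ = V₀·N(d₁) − D·e^(−rT)·N(d₂)
   = 593.1430·0.795499 − 456.4392·0.950871·0.594338 = 213.893381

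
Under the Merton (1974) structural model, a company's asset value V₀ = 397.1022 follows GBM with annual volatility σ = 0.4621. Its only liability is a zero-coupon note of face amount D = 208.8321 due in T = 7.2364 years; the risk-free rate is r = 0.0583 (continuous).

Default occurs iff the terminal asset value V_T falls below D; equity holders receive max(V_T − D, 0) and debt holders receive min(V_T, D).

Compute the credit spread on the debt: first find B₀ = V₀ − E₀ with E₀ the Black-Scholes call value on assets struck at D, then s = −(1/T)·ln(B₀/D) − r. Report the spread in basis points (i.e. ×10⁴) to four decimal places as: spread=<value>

d₁ = [ln(V₀/D) + (r + σ²/2)T] / (σ√T)
   = [ln(397.1022/208.8321) + (0.0583 + 0.5·0.4621²)·7.2364] / (0.4621·√7.2364)
   = [0.642663 + 1.194500] / 1.243075 = 1.477918
d₂ = d₁ − σ√T = 1.477918 − 1.243075 = 0.234843
N(d₁) = 0.930285,  N(d₂) = 0.592835,  e^(−rT) = 0.655811
E₀ = V₀·N(d₁) − D·e^(−rT)·N(d₂)
   = 397.1022·0.930285 − 208.8321·0.655811·0.592835 = 288.226905
B₀ = V₀ − E₀ = 397.1022 − 288.226905 = 108.875295
spread = −(1/T)·ln(B₀/D) − r = −(1/7.2364)·ln(108.875295/208.8321) − 0.0583 = 0.03170711
in basis points: 0.03170711 × 10⁴ = 317.0711 bp

spread=317.0711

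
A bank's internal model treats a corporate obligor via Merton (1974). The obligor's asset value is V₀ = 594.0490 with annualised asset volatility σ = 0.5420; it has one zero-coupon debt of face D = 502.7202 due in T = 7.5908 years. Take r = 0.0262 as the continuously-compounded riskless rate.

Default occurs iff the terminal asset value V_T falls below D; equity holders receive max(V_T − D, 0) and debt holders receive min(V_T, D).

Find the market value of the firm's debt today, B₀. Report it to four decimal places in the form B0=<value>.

B0=222.3512

d₁ = [ln(V₀/D) + (r + σ²/2)T] / (σ√T)
   = [ln(594.0490/502.7202) + (0.0262 + 0.5·0.5420²)·7.5908] / (0.5420·√7.5908)
   = [0.166928 + 1.313831] / 1.493286 = 0.991611
d₂ = d₁ − σ√T = 0.991611 − 1.493286 = -0.501675
N(d₁) = 0.839306,  N(d₂) = 0.307948,  e^(−rT) = 0.819649
E₀ = V₀·N(d₁) − D·e^(−rT)·N(d₂)
   = 594.0490·0.839306 − 502.7202·0.819649·0.307948 = 371.697840
B₀ = V₀ − E₀ = 594.0490 − 371.697840 = 222.351160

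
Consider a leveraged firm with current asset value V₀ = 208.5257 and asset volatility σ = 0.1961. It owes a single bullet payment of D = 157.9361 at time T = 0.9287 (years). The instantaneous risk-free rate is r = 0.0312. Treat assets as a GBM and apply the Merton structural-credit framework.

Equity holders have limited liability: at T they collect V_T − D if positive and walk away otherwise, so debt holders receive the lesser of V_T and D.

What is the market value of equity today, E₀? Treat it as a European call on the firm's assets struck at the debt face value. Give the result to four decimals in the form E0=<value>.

d₁ = [ln(V₀/D) + (r + σ²/2)T] / (σ√T)
   = [ln(208.5257/157.9361) + (0.0312 + 0.5·0.1961²)·0.9287] / (0.1961·√0.9287)
   = [0.277872 + 0.046832] / 0.188980 = 1.718194
d₂ = d₁ − σ√T = 1.718194 − 0.188980 = 1.529214
N(d₁) = 0.957119,  N(d₂) = 0.936894,  e^(−rT) = 0.971440
E₀ = V₀·N(d₁) − D·e^(−rT)·N(d₂)
   = 208.5257·0.957119 − 157.9361·0.971440·0.936894 = 55.840512

E0=55.8405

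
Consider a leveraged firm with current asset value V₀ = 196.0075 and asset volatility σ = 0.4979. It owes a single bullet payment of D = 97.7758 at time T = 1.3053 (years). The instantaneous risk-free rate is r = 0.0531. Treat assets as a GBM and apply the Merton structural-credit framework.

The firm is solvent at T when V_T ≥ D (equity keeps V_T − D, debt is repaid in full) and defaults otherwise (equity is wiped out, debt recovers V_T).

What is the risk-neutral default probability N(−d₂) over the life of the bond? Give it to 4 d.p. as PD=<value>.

d₁ = [ln(V₀/D) + (r + σ²/2)T] / (σ√T)
   = [ln(196.0075/97.7758) + (0.0531 + 0.5·0.4979²)·1.3053] / (0.4979·√1.3053)
   = [0.695476 + 0.231106] / 0.568849 = 1.628871
d₂ = d₁ − σ√T = 1.628871 − 0.568849 = 1.060021
risk-neutral PD = N(−d₂) = N(-1.060021) = 0.144567

PD=0.1446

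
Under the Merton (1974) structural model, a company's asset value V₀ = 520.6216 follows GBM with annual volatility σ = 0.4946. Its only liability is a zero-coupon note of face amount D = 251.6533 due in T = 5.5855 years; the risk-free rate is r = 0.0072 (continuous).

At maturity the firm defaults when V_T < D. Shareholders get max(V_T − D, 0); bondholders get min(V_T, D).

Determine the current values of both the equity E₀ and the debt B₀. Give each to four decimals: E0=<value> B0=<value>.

E0=336.9454 B0=183.6762

d₁ = [ln(V₀/D) + (r + σ²/2)T] / (σ√T)
   = [ln(520.6216/251.6533) + (0.0072 + 0.5·0.4946²)·5.5855] / (0.4946·√5.5855)
   = [0.726971 + 0.723404] / 1.168921 = 1.240781
d₂ = d₁ − σ√T = 1.240781 − 1.168921 = 0.071860
N(d₁) = 0.892657,  N(d₂) = 0.528643,  e^(−rT) = 0.960582
E₀ = V₀·N(d₁) − D·e^(−rT)·N(d₂)
   = 520.6216·0.892657 − 251.6533·0.960582·0.528643 = 336.945423
B₀ = V₀ − E₀ = 520.6216 − 336.945423 = 183.676177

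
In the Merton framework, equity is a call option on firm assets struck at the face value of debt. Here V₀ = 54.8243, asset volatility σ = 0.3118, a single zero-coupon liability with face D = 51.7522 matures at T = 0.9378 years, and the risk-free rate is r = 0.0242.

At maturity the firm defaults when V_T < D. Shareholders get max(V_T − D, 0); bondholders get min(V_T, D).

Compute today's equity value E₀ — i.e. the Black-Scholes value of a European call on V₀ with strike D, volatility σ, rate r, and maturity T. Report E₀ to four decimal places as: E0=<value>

d₁ = [ln(V₀/D) + (r + σ²/2)T] / (σ√T)
   = [ln(54.8243/51.7522) + (0.0242 + 0.5·0.3118²)·0.9378] / (0.3118·√0.9378)
   = [0.057667 + 0.068281] / 0.301947 = 0.417117
d₂ = d₁ − σ√T = 0.417117 − 0.301947 = 0.115170
N(d₁) = 0.661704,  N(d₂) = 0.545845,  e^(−rT) = 0.977561
E₀ = V₀·N(d₁) − D·e^(−rT)·N(d₂)
   = 54.8243·0.661704 − 51.7522·0.977561·0.545845 = 8.662650

E0=8.6626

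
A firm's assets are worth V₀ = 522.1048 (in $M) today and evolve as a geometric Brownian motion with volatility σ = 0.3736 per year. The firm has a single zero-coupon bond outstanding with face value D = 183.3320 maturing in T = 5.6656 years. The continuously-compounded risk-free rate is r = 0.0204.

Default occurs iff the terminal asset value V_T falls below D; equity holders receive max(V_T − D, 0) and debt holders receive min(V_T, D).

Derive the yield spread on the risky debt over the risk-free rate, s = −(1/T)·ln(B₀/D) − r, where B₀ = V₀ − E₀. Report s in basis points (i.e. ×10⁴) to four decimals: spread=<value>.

d₁ = [ln(V₀/D) + (r + σ²/2)T] / (σ√T)
   = [ln(522.1048/183.3320) + (0.0204 + 0.5·0.3736²)·5.6656] / (0.3736·√5.6656)
   = [1.046570 + 0.510972] / 0.889262 = 1.751499
d₂ = d₁ − σ√T = 1.751499 − 0.889262 = 0.862236
N(d₁) = 0.960070,  N(d₂) = 0.805721,  e^(−rT) = 0.890851
E₀ = V₀·N(d₁) − D·e^(−rT)·N(d₂)
   = 522.1048·0.960070 − 183.3320·0.890851·0.805721 = 369.665553
B₀ = V₀ − E₀ = 522.1048 − 369.665553 = 152.439247
spread = −(1/T)·ln(B₀/D) − r = −(1/5.6656)·ln(152.439247/183.3320) − 0.0204 = 0.01217070
in basis points: 0.01217070 × 10⁴ = 121.7070 bp

spread=121.7070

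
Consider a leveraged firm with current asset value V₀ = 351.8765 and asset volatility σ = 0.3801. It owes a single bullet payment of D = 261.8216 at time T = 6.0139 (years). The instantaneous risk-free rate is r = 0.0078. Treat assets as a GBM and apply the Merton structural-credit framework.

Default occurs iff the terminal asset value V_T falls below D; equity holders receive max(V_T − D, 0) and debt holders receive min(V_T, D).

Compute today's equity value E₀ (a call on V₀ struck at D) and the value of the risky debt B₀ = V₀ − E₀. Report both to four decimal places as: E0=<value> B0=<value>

d₁ = [ln(V₀/D) + (r + σ²/2)T] / (σ√T)
   = [ln(351.8765/261.8216) + (0.0078 + 0.5·0.3801²)·6.0139] / (0.3801·√6.0139)
   = [0.295617 + 0.481341] / 0.932129 = 0.833530
d₂ = d₁ − σ√T = 0.833530 − 0.932129 = -0.098599
N(d₁) = 0.797727,  N(d₂) = 0.460728,  e^(−rT) = 0.954175
E₀ = V₀·N(d₁) − D·e^(−rT)·N(d₂)
   = 351.8765·0.797727 − 261.8216·0.954175·0.460728 = 165.600599
B₀ = V₀ − E₀ = 351.8765 − 165.600599 = 186.275901

E0=165.6006 B0=186.2759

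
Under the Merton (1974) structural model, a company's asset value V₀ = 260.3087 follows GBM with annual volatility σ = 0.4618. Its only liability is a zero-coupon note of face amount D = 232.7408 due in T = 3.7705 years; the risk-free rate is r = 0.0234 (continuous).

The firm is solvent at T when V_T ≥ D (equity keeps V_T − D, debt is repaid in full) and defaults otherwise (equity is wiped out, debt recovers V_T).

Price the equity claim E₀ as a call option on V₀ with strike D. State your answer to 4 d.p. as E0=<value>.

d₁ = [ln(V₀/D) + (r + σ²/2)T] / (σ√T)
   = [ln(260.3087/232.7408) + (0.0234 + 0.5·0.4618²)·3.7705] / (0.4618·√3.7705)
   = [0.111943 + 0.490277] / 0.896713 = 0.671586
d₂ = d₁ − σ√T = 0.671586 − 0.896713 = -0.225127
N(d₁) = 0.749076,  N(d₂) = 0.410940,  e^(−rT) = 0.915551
E₀ = V₀·N(d₁) − D·e^(−rT)·N(d₂)
   = 260.3087·0.749076 − 232.7408·0.915551·0.410940 = 107.425482

E0=107.4255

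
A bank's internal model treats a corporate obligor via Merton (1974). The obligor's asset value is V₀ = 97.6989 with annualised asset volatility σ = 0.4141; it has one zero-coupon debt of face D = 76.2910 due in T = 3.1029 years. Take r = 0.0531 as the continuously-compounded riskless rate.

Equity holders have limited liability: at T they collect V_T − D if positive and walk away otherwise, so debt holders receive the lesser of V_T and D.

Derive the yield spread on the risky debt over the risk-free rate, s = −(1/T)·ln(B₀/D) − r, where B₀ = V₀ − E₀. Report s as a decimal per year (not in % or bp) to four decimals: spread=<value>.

d₁ = [ln(V₀/D) + (r + σ²/2)T] / (σ√T)
   = [ln(97.6989/76.2910) + (0.0531 + 0.5·0.4141²)·3.1029] / (0.4141·√3.1029)
   = [0.247335 + 0.430805] / 0.729439 = 0.929673
d₂ = d₁ − σ√T = 0.929673 − 0.729439 = 0.200234
N(d₁) = 0.823730,  N(d₂) = 0.579351,  e^(−rT) = 0.848094
E₀ = V₀·N(d₁) − D·e^(−rT)·N(d₂)
   = 97.6989·0.823730 − 76.2910·0.848094·0.579351 = 42.992361
B₀ = V₀ − E₀ = 97.6989 − 42.992361 = 54.706539
spread = −(1/T)·ln(B₀/D) − r = −(1/3.1029)·ln(54.706539/76.2910) − 0.0531 = 0.05408094

spread=0.0541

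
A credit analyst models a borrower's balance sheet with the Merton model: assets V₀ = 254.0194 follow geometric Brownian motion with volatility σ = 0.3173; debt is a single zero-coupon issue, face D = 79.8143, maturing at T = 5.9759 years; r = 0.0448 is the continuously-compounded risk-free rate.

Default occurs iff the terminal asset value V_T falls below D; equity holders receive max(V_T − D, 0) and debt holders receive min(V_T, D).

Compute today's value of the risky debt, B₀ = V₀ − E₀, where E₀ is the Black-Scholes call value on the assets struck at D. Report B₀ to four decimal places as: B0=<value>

d₁ = [ln(V₀/D) + (r + σ²/2)T] / (σ√T)
   = [ln(254.0194/79.8143) + (0.0448 + 0.5·0.3173²)·5.9759] / (0.3173·√5.9759)
   = [1.157708 + 0.568545] / 0.775661 = 2.225526
d₂ = d₁ − σ√T = 2.225526 − 0.775661 = 1.449866
N(d₁) = 0.986977,  N(d₂) = 0.926452,  e^(−rT) = 0.765122
E₀ = V₀·N(d₁) − D·e^(−rT)·N(d₂)
   = 254.0194·0.986977 − 79.8143·0.765122·0.926452 = 194.135062
B₀ = V₀ − E₀ = 254.0194 − 194.135062 = 59.884338

B0=59.8843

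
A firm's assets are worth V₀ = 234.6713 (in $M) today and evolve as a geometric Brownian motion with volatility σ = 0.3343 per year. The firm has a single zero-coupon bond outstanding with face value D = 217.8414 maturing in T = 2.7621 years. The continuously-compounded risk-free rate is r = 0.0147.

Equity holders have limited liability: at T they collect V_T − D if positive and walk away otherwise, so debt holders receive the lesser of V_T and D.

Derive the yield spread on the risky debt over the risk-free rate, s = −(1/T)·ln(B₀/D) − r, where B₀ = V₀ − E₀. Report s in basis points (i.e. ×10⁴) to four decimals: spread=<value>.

d₁ = [ln(V₀/D) + (r + σ²/2)T] / (σ√T)
   = [ln(234.6713/217.8414) + (0.0147 + 0.5·0.3343²)·2.7621] / (0.3343·√2.7621)
   = [0.074419 + 0.194944] / 0.555592 = 0.484821
d₂ = d₁ − σ√T = 0.484821 − 0.555592 = -0.070771
N(d₁) = 0.686098,  N(d₂) = 0.471790,  e^(−rT) = 0.960210
E₀ = V₀·N(d₁) − D·e^(−rT)·N(d₂)
   = 234.6713·0.686098 − 217.8414·0.960210·0.471790 = 62.321597
B₀ = V₀ − E₀ = 234.6713 − 62.321597 = 172.349703
spread = −(1/T)·ln(B₀/D) − r = −(1/2.7621)·ln(172.349703/217.8414) − 0.0147 = 0.07010566
in basis points: 0.07010566 × 10⁴ = 701.0566 bp

spread=701.0566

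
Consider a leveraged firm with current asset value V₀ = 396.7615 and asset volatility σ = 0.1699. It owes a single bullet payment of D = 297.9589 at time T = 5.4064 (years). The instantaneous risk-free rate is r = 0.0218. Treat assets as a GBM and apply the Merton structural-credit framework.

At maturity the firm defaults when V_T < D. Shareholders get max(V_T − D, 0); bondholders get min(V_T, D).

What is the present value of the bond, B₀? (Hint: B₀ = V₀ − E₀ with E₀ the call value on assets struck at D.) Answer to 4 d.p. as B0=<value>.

d₁ = [ln(V₀/D) + (r + σ²/2)T] / (σ√T)
   = [ln(396.7615/297.9589) + (0.0218 + 0.5·0.1699²)·5.4064] / (0.1699·√5.4064)
   = [0.286380 + 0.195890] / 0.395046 = 1.220795
d₂ = d₁ − σ√T = 1.220795 − 0.395046 = 0.825749
N(d₁) = 0.888918,  N(d₂) = 0.795527,  e^(−rT) = 0.888821
E₀ = V₀·N(d₁) − D·e^(−rT)·N(d₂)
   = 396.7615·0.888918 − 297.9589·0.888821·0.795527 = 142.007475
B₀ = V₀ − E₀ = 396.7615 − 142.007475 = 254.754025

B0=254.7540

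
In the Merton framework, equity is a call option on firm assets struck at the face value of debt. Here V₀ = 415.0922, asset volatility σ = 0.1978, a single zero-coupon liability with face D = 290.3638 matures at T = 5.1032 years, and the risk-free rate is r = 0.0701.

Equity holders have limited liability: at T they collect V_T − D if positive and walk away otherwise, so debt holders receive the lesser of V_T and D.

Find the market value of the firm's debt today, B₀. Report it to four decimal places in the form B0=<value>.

d₁ = [ln(V₀/D) + (r + σ²/2)T] / (σ√T)
   = [ln(415.0922/290.3638) + (0.0701 + 0.5·0.1978²)·5.1032] / (0.1978·√5.1032)
   = [0.357366 + 0.457565] / 0.446835 = 1.823784
d₂ = d₁ − σ√T = 1.823784 − 0.446835 = 1.376949
N(d₁) = 0.965908,  N(d₂) = 0.915736,  e^(−rT) = 0.699259
E₀ = V₀·N(d₁) − D·e^(−rT)·N(d₂)
   = 415.0922·0.965908 − 290.3638·0.699259·0.915736 = 215.010204
B₀ = V₀ − E₀ = 415.0922 − 215.010204 = 200.081996

B0=200.0820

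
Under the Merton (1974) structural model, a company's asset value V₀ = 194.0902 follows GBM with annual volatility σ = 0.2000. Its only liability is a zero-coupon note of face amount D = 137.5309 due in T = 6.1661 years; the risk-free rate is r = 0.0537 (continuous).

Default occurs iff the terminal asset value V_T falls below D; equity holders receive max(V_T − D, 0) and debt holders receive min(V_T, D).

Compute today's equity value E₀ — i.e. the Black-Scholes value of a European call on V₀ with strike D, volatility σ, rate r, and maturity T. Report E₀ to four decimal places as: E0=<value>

E0=98.0176

d₁ = [ln(V₀/D) + (r + σ²/2)T] / (σ√T)
   = [ln(194.0902/137.5309) + (0.0537 + 0.5·0.2000²)·6.1661] / (0.2000·√6.1661)
   = [0.344474 + 0.454442] / 0.496633 = 1.608666
d₂ = d₁ − σ√T = 1.608666 − 0.496633 = 1.112033
N(d₁) = 0.946155,  N(d₂) = 0.866938,  e^(−rT) = 0.718119
E₀ = V₀·N(d₁) − D·e^(−rT)·N(d₂)
   = 194.0902·0.946155 − 137.5309·0.718119·0.866938 = 98.017551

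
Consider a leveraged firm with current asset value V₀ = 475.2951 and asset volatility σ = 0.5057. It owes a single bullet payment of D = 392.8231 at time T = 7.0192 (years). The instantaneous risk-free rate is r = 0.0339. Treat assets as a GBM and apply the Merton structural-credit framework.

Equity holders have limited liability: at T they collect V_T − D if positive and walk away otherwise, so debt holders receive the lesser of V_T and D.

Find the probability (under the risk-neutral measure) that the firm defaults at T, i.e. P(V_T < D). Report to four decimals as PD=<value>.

PD=0.6368

d₁ = [ln(V₀/D) + (r + σ²/2)T] / (σ√T)
   = [ln(475.2951/392.8231) + (0.0339 + 0.5·0.5057²)·7.0192] / (0.5057·√7.0192)
   = [0.190576 + 1.135470] / 1.339790 = 0.989742
d₂ = d₁ − σ√T = 0.989742 − 1.339790 = -0.350048
risk-neutral PD = N(−d₂) = N(0.350048) = 0.636849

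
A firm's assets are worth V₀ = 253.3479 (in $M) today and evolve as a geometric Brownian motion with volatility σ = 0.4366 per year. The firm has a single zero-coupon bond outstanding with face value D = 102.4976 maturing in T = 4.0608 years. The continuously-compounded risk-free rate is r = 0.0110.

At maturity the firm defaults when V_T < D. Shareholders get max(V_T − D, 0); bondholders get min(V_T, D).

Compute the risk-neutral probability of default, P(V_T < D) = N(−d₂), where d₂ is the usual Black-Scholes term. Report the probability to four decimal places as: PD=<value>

PD=0.2613

d₁ = [ln(V₀/D) + (r + σ²/2)T] / (σ√T)
   = [ln(253.3479/102.4976) + (0.0110 + 0.5·0.4366²)·4.0608] / (0.4366·√4.0608)
   = [0.904924 + 0.431703] / 0.879811 = 1.519220
d₂ = d₁ − σ√T = 1.519220 − 0.879811 = 0.639409
risk-neutral PD = N(−d₂) = N(-0.639409) = 0.261279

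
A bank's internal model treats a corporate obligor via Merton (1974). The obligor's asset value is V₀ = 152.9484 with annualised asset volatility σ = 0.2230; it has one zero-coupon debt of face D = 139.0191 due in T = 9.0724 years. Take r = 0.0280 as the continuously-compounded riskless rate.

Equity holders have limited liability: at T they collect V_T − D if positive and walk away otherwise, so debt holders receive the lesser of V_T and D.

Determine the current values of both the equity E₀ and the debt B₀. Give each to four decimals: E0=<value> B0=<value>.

d₁ = [ln(V₀/D) + (r + σ²/2)T] / (σ√T)
   = [ln(152.9484/139.0191) + (0.0280 + 0.5·0.2230²)·9.0724] / (0.2230·√9.0724)
   = [0.095489 + 0.479608] / 0.671685 = 0.856200
d₂ = d₁ − σ√T = 0.856200 − 0.671685 = 0.184515
N(d₁) = 0.804056,  N(d₂) = 0.573195,  e^(−rT) = 0.775671
E₀ = V₀·N(d₁) − D·e^(−rT)·N(d₂)
   = 152.9484·0.804056 − 139.0191·0.775671·0.573195 = 61.169773
B₀ = V₀ − E₀ = 152.9484 − 61.169773 = 91.778627

E0=61.1698 B0=91.7786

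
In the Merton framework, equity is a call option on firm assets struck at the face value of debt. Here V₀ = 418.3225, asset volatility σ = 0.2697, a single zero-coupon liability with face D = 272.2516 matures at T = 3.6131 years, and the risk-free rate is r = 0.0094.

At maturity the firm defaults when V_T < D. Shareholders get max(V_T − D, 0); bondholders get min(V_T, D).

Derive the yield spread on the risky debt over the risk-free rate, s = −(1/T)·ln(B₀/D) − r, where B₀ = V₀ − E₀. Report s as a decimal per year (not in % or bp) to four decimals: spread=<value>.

spread=0.0181

d₁ = [ln(V₀/D) + (r + σ²/2)T] / (σ√T)
   = [ln(418.3225/272.2516) + (0.0094 + 0.5·0.2697²)·3.6131] / (0.2697·√3.6131)
   = [0.429526 + 0.165368] / 0.512650 = 1.160430
d₂ = d₁ − σ√T = 1.160430 − 0.512650 = 0.647780
N(d₁) = 0.877063,  N(d₂) = 0.741436,  e^(−rT) = 0.966607
E₀ = V₀·N(d₁) − D·e^(−rT)·N(d₂)
   = 418.3225·0.877063 − 272.2516·0.966607·0.741436 = 171.778584
B₀ = V₀ − E₀ = 418.3225 − 171.778584 = 246.543916
spread = −(1/T)·ln(B₀/D) − r = −(1/3.6131)·ln(246.543916/272.2516) − 0.0094 = 0.01805191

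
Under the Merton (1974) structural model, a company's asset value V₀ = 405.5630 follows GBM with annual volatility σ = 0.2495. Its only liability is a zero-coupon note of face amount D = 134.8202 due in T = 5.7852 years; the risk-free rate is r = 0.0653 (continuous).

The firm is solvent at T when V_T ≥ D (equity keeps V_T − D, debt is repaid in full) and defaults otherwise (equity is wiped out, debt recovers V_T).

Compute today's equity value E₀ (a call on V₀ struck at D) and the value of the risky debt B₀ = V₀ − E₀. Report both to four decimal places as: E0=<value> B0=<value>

E0=313.4092 B0=92.1538

d₁ = [ln(V₀/D) + (r + σ²/2)T] / (σ√T)
   = [ln(405.5630/134.8202) + (0.0653 + 0.5·0.2495²)·5.7852] / (0.2495·√5.7852)
   = [1.101334 + 0.557839] / 0.600108 = 2.764788
d₂ = d₁ − σ√T = 2.764788 − 0.600108 = 2.164680
N(d₁) = 0.997152,  N(d₂) = 0.984794,  e^(−rT) = 0.685386
E₀ = V₀·N(d₁) − D·e^(−rT)·N(d₂)
   = 405.5630·0.997152 − 134.8202·0.685386·0.984794 = 313.409229
B₀ = V₀ − E₀ = 405.5630 − 313.409229 = 92.153771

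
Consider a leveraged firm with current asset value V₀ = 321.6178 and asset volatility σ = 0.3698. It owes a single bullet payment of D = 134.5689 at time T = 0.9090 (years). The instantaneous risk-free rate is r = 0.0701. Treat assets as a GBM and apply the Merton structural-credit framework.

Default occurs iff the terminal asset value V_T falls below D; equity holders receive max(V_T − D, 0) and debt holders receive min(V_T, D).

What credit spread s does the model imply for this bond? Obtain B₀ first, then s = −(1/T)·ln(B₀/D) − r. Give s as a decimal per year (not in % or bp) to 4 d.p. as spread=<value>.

spread=0.0008

d₁ = [ln(V₀/D) + (r + σ²/2)T] / (σ√T)
   = [ln(321.6178/134.5689) + (0.0701 + 0.5·0.3698²)·0.9090] / (0.3698·√0.9090)
   = [0.871288 + 0.125875] / 0.352573 = 2.828245
d₂ = d₁ − σ√T = 2.828245 − 0.352573 = 2.475672
N(d₁) = 0.997660,  N(d₂) = 0.993351,  e^(−rT) = 0.938267
E₀ = V₀·N(d₁) − D·e^(−rT)·N(d₂)
   = 321.6178·0.997660 − 134.5689·0.938267·0.993351 = 195.443163
B₀ = V₀ − E₀ = 321.6178 − 195.443163 = 126.174637
spread = −(1/T)·ln(B₀/D) − r = −(1/0.9090)·ln(126.174637/134.5689) − 0.0701 = 0.00075741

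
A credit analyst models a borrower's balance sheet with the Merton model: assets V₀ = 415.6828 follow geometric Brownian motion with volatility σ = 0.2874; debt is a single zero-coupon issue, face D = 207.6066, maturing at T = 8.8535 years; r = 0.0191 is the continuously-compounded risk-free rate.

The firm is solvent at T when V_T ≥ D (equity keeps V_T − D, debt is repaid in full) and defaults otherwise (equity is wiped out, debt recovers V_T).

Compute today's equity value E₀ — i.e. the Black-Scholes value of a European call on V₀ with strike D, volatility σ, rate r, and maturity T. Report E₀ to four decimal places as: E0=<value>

E0=258.1945

d₁ = [ln(V₀/D) + (r + σ²/2)T] / (σ√T)
   = [ln(415.6828/207.6066) + (0.0191 + 0.5·0.2874²)·8.8535] / (0.2874·√8.8535)
   = [0.694278 + 0.534746] / 0.855154 = 1.437196
d₂ = d₁ − σ√T = 1.437196 − 0.855154 = 0.582042
N(d₁) = 0.924669,  N(d₂) = 0.719731,  e^(−rT) = 0.844423
E₀ = V₀·N(d₁) − D·e^(−rT)·N(d₂)
   = 415.6828·0.924669 − 207.6066·0.844423·0.719731 = 258.194527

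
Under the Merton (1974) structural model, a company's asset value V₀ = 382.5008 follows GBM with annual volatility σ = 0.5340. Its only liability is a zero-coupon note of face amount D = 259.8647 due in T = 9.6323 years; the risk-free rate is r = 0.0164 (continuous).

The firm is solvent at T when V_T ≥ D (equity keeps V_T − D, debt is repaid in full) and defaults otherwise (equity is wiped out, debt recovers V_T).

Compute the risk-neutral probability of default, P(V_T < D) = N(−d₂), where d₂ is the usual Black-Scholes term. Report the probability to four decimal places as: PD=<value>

d₁ = [ln(V₀/D) + (r + σ²/2)T] / (σ√T)
   = [ln(382.5008/259.8647) + (0.0164 + 0.5·0.5340²)·9.6323] / (0.5340·√9.6323)
   = [0.386570 + 1.531324] / 1.657320 = 1.157226
d₂ = d₁ − σ√T = 1.157226 − 1.657320 = -0.500093
risk-neutral PD = N(−d₂) = N(0.500093) = 0.691495

PD=0.6915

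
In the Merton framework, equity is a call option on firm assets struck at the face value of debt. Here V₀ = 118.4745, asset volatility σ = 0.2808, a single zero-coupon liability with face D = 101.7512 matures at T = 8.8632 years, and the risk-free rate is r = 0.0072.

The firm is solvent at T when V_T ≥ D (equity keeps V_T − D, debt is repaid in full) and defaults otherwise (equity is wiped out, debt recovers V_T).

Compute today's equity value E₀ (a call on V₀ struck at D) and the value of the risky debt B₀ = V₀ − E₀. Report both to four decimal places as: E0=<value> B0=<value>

d₁ = [ln(V₀/D) + (r + σ²/2)T] / (σ√T)
   = [ln(118.4745/101.7512) + (0.0072 + 0.5·0.2808²)·8.8632] / (0.2808·√8.8632)
   = [0.152167 + 0.413241] / 0.835973 = 0.676347
d₂ = d₁ − σ√T = 0.676347 − 0.835973 = -0.159626
N(d₁) = 0.750590,  N(d₂) = 0.436588,  e^(−rT) = 0.938179
E₀ = V₀·N(d₁) − D·e^(−rT)·N(d₂)
   = 118.4745·0.750590 − 101.7512·0.938179·0.436588 = 47.248742
B₀ = V₀ − E₀ = 118.4745 − 47.248742 = 71.225758

E0=47.2487 B0=71.2258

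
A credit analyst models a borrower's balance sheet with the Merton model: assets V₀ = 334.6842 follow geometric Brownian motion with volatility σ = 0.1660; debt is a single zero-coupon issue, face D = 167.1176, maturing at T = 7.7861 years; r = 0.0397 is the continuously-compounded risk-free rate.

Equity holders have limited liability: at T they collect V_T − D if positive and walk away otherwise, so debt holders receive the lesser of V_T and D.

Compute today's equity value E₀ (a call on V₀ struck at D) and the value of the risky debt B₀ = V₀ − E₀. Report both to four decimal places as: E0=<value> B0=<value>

E0=212.4963 B0=122.1879

d₁ = [ln(V₀/D) + (r + σ²/2)T] / (σ√T)
   = [ln(334.6842/167.1176) + (0.0397 + 0.5·0.1660²)·7.7861] / (0.1660·√7.7861)
   = [0.694490 + 0.416385] / 0.463199 = 2.398264
d₂ = d₁ − σ√T = 2.398264 − 0.463199 = 1.935065
N(d₁) = 0.991764,  N(d₂) = 0.973509,  e^(−rT) = 0.734101
E₀ = V₀·N(d₁) − D·e^(−rT)·N(d₂)
   = 334.6842·0.991764 − 167.1176·0.734101·0.973509 = 212.496291
B₀ = V₀ − E₀ = 334.6842 − 212.496291 = 122.187909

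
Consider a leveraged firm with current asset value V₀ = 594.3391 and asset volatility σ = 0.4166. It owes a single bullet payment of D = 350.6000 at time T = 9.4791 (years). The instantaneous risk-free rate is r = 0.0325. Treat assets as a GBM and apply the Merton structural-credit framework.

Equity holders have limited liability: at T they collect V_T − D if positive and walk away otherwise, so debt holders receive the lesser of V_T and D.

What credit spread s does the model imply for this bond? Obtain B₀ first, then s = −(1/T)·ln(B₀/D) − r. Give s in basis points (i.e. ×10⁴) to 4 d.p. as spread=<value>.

d₁ = [ln(V₀/D) + (r + σ²/2)T] / (σ√T)
   = [ln(594.3391/350.6000) + (0.0325 + 0.5·0.4166²)·9.4791] / (0.4166·√9.4791)
   = [0.527804 + 1.130646] / 1.282634 = 1.293003
d₂ = d₁ − σ√T = 1.293003 − 1.282634 = 0.010369
N(d₁) = 0.901995,  N(d₂) = 0.504137,  e^(−rT) = 0.734863
E₀ = V₀·N(d₁) − D·e^(−rT)·N(d₂)
   = 594.3391·0.901995 − 350.6000·0.734863·0.504137 = 406.203615
B₀ = V₀ − E₀ = 594.3391 − 406.203615 = 188.135485
spread = −(1/T)·ln(B₀/D) − r = −(1/9.4791)·ln(188.135485/350.6000) − 0.0325 = 0.03316906
in basis points: 0.03316906 × 10⁴ = 331.6906 bp

spread=331.6906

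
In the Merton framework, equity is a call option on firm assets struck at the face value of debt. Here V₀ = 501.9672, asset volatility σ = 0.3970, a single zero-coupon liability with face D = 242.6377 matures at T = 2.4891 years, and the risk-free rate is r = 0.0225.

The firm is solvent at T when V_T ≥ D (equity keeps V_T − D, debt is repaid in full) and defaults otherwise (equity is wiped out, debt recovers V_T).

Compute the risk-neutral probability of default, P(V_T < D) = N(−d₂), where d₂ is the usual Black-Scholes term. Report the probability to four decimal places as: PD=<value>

PD=0.1744

d₁ = [ln(V₀/D) + (r + σ²/2)T] / (σ√T)
   = [ln(501.9672/242.6377) + (0.0225 + 0.5·0.3970²)·2.4891] / (0.3970·√2.4891)
   = [0.726965 + 0.252157] / 0.626342 = 1.563239
d₂ = d₁ − σ√T = 1.563239 − 0.626342 = 0.936897
risk-neutral PD = N(−d₂) = N(-0.936897) = 0.174406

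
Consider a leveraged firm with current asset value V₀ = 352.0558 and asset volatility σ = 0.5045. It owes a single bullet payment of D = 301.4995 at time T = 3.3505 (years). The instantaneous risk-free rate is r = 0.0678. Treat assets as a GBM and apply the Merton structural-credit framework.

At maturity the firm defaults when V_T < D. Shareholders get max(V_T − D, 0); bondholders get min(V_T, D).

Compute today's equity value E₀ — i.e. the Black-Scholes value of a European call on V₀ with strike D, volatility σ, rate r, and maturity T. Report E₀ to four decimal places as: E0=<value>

E0=169.4143

d₁ = [ln(V₀/D) + (r + σ²/2)T] / (σ√T)
   = [ln(352.0558/301.4995) + (0.0678 + 0.5·0.5045²)·3.3505] / (0.5045·√3.3505)
   = [0.155021 + 0.653549] / 0.923456 = 0.875592
d₂ = d₁ − σ√T = 0.875592 − 0.923456 = -0.047864
N(d₁) = 0.809374,  N(d₂) = 0.480913,  e^(−rT) = 0.796790
E₀ = V₀·N(d₁) − D·e^(−rT)·N(d₂)
   = 352.0558·0.809374 − 301.4995·0.796790·0.480913 = 169.414337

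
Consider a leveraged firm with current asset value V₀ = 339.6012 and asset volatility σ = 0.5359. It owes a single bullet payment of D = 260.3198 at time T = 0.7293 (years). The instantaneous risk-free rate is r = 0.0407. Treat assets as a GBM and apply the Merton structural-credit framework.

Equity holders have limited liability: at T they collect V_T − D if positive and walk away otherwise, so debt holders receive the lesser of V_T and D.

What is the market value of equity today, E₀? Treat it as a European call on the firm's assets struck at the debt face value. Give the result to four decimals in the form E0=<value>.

E0=107.5718

d₁ = [ln(V₀/D) + (r + σ²/2)T] / (σ√T)
   = [ln(339.6012/260.3198) + (0.0407 + 0.5·0.5359²)·0.7293] / (0.5359·√0.7293)
   = [0.265861 + 0.134406] / 0.457654 = 0.874607
d₂ = d₁ − σ√T = 0.874607 − 0.457654 = 0.416953
N(d₁) = 0.809106,  N(d₂) = 0.661644,  e^(−rT) = 0.970754
E₀ = V₀·N(d₁) − D·e^(−rT)·N(d₂)
   = 339.6012·0.809106 − 260.3198·0.970754·0.661644 = 107.571789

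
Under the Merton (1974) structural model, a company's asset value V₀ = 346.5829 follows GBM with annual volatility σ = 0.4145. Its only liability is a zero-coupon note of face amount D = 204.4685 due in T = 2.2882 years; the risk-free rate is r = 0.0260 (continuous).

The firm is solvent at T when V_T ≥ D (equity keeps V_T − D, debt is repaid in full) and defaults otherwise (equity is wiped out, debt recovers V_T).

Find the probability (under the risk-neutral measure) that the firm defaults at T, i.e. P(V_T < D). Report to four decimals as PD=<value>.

d₁ = [ln(V₀/D) + (r + σ²/2)T] / (σ√T)
   = [ln(346.5829/204.4685) + (0.0260 + 0.5·0.4145²)·2.2882] / (0.4145·√2.2882)
   = [0.527708 + 0.256061] / 0.627006 = 1.250019
d₂ = d₁ − σ√T = 1.250019 − 0.627006 = 0.623014
risk-neutral PD = N(−d₂) = N(-0.623014) = 0.266638

PD=0.2666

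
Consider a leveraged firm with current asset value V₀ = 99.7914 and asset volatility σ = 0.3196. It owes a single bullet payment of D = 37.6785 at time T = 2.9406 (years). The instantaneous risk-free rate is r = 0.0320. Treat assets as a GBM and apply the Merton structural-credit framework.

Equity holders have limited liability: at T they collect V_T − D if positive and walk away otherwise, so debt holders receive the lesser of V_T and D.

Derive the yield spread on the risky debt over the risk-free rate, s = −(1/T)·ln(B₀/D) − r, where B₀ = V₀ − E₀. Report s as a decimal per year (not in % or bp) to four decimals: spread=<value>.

d₁ = [ln(V₀/D) + (r + σ²/2)T] / (σ√T)
   = [ln(99.7914/37.6785) + (0.0320 + 0.5·0.3196²)·2.9406] / (0.3196·√2.9406)
   = [0.973992 + 0.244282] / 0.548056 = 2.222902
d₂ = d₁ − σ√T = 2.222902 − 0.548056 = 1.674846
N(d₁) = 0.986889,  N(d₂) = 0.953018,  e^(−rT) = 0.910192
E₀ = V₀·N(d₁) − D·e^(−rT)·N(d₂)
   = 99.7914·0.986889 − 37.6785·0.910192·0.953018 = 65.799568
B₀ = V₀ − E₀ = 99.7914 − 65.799568 = 33.991832
spread = −(1/T)·ln(B₀/D) − r = −(1/2.9406)·ln(33.991832/37.6785) − 0.0320 = 0.00301645

spread=0.0030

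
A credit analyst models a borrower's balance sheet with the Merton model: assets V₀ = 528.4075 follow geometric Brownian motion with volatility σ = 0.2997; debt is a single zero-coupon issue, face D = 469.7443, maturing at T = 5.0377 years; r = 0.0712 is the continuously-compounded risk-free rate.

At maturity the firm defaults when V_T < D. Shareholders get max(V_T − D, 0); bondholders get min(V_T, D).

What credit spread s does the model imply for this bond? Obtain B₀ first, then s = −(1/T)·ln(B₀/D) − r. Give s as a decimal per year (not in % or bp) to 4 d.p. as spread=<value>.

d₁ = [ln(V₀/D) + (r + σ²/2)T] / (σ√T)
   = [ln(528.4075/469.7443) + (0.0712 + 0.5·0.2997²)·5.0377] / (0.2997·√5.0377)
   = [0.117679 + 0.584928] / 0.672671 = 1.044502
d₂ = d₁ − σ√T = 1.044502 − 0.672671 = 0.371831
N(d₁) = 0.851874,  N(d₂) = 0.644991,  e^(−rT) = 0.698595
E₀ = V₀·N(d₁) − D·e^(−rT)·N(d₂)
   = 528.4075·0.851874 − 469.7443·0.698595·0.644991 = 238.475567
B₀ = V₀ − E₀ = 528.4075 − 238.475567 = 289.931933
spread = −(1/T)·ln(B₀/D) − r = −(1/5.0377)·ln(289.931933/469.7443) − 0.0712 = 0.02458624

spread=0.0246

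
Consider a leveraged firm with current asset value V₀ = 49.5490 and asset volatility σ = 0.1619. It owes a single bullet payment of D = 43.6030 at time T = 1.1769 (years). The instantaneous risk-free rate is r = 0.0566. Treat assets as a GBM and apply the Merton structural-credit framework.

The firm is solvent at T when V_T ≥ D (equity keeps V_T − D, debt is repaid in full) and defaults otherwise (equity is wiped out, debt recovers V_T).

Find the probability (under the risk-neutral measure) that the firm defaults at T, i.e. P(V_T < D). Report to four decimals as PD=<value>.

PD=0.1540

d₁ = [ln(V₀/D) + (r + σ²/2)T] / (σ√T)
   = [ln(49.5490/43.6030) + (0.0566 + 0.5·0.1619²)·1.1769] / (0.1619·√1.1769)
   = [0.127836 + 0.082037] / 0.175637 = 1.194922
d₂ = d₁ − σ√T = 1.194922 − 0.175637 = 1.019285
risk-neutral PD = N(−d₂) = N(-1.019285) = 0.154034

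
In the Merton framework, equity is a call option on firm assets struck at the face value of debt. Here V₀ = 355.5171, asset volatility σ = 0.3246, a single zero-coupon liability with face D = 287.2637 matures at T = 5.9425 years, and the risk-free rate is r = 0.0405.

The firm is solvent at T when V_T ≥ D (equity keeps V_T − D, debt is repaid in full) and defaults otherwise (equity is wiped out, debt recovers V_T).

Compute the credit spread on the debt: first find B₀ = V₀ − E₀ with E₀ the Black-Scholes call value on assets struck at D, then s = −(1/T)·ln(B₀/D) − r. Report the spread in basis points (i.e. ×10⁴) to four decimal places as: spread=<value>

d₁ = [ln(V₀/D) + (r + σ²/2)T] / (σ√T)
   = [ln(355.5171/287.2637) + (0.0405 + 0.5·0.3246²)·5.9425] / (0.3246·√5.9425)
   = [0.213173 + 0.553737] / 0.791285 = 0.969196
d₂ = d₁ − σ√T = 0.969196 − 0.791285 = 0.177910
N(d₁) = 0.833776,  N(d₂) = 0.570603,  e^(−rT) = 0.786100
E₀ = V₀·N(d₁) − D·e^(−rT)·N(d₂)
   = 355.5171·0.833776 − 287.2637·0.786100·0.570603 = 167.569205
B₀ = V₀ − E₀ = 355.5171 − 167.569205 = 187.947895
spread = −(1/T)·ln(B₀/D) − r = −(1/5.9425)·ln(187.947895/287.2637) − 0.0405 = 0.03089013
in basis points: 0.03089013 × 10⁴ = 308.9013 bp

spread=308.9013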